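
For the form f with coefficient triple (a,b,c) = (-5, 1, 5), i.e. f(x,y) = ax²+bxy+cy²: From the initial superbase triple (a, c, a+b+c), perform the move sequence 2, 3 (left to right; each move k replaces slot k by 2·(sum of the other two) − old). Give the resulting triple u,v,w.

start (-5,5,1) = (f(1,0),f(0,1),f(1,1))
replace slot 2: 2·((-5)+1) − 5 = -13 → (-5,-13,1)
replace slot 3: 2·((-5)+(-13)) − 1 = -37 → (-5,-13,-37)

-5,-13,-37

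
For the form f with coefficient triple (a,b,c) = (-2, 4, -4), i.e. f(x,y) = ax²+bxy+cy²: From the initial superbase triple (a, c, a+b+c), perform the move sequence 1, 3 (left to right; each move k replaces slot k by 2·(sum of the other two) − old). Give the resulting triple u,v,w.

start (-2,-4,-2) = (f(1,0),f(0,1),f(1,1))
replace slot 1: 2·((-4)+(-2)) − (-2) = -10 → (-10,-4,-2)
replace slot 3: 2·((-10)+(-4)) − (-2) = -26 → (-10,-4,-26)

-10,-4,-26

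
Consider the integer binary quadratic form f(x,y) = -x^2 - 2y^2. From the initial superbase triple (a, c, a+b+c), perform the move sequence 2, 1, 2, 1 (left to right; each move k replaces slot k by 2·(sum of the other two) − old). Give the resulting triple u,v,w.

start (-1,-2,-3) = (f(1,0),f(0,1),f(1,1))
replace slot 2: 2·((-1)+(-3)) − (-2) = -6 → (-1,-6,-3)
replace slot 1: 2·((-6)+(-3)) − (-1) = -17 → (-17,-6,-3)
replace slot 2: 2·((-17)+(-3)) − (-6) = -34 → (-17,-34,-3)
replace slot 1: 2·((-34)+(-3)) − (-17) = -57 → (-57,-34,-3)

-57,-34,-3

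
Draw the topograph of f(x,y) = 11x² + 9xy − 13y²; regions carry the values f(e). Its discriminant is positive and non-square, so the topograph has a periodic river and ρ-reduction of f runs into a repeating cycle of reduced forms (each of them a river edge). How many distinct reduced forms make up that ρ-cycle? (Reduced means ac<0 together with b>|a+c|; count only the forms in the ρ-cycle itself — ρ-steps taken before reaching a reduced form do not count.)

D = 653, ⌊√D⌋ = 25
river: ρ → (-13,17,7)
river: ρ → (7,25,-1)
river: ρ → (-1,25,7)
river: ρ → (7,17,-13)
river: ρ → (-13,9,11)
river: ρ → (11,13,-11)
river: ρ → (-11,9,13)
river: ρ → (13,17,-7)
river: ρ → (-7,25,1)
river: ρ → (1,25,-7)
river: ρ → (-7,17,13)
river: ρ → (13,9,-11)
river: ρ → (-11,13,11)
river: ρ → (11,9,-13)
ρ-cycle length = 14 (tail of 0 descent steps not counted)

14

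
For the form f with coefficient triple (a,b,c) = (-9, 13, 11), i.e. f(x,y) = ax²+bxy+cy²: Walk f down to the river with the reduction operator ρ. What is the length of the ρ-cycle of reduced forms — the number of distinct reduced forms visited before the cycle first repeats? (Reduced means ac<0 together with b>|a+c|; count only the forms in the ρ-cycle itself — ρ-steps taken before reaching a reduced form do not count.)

D = 565, ⌊√D⌋ = 23
river: ρ → (11,9,-11)
river: ρ → (-11,13,9)
river: ρ → (9,23,-1)
river: ρ → (-1,23,9)
river: ρ → (9,13,-11)
river: ρ → (-11,9,11)
river: ρ → (11,13,-9)
river: ρ → (-9,23,1)
river: ρ → (1,23,-9)
river: ρ → (-9,13,11)
ρ-cycle length = 10 (tail of 0 descent steps not counted)

10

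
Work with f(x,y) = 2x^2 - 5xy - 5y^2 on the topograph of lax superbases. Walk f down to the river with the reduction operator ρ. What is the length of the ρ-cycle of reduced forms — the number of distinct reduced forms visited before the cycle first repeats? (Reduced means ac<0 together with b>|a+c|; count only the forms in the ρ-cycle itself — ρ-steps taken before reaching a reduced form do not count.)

D = 65, ⌊√D⌋ = 8
descent: ρ → (-5,5,2)  [lands on river]
river: ρ → (2,7,-2)
river: ρ → (-2,5,5)
river: ρ → (5,5,-2)
river: ρ → (-2,7,2)
river: ρ → (2,5,-5)
ρ-cycle length = 6 (tail of 1 descent step not counted)

6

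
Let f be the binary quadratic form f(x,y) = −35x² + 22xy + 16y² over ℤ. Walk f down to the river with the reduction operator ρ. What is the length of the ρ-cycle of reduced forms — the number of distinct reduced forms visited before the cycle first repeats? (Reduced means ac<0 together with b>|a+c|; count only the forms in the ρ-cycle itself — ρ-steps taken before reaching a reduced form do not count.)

D = 2724, ⌊√D⌋ = 52
river: ρ → (16,42,-15)
river: ρ → (-15,48,7)
river: ρ → (7,50,-8)
river: ρ → (-8,46,19)
river: ρ → (19,30,-24)
river: ρ → (-24,18,25)
river: ρ → (25,32,-17)
river: ρ → (-17,36,21)
river: ρ → (21,48,-5)
river: ρ → (-5,52,1)
river: ρ → (1,52,-5)
river: ρ → (-5,48,21)
river: ρ → (21,36,-17)
river: ρ → (-17,32,25)
river: ρ → (25,18,-24)
river: ρ → (-24,30,19)
river: ρ → (19,46,-8)
river: ρ → (-8,50,7)
river: ρ → (7,48,-15)
river: ρ → (-15,42,16)
river: ρ → (16,22,-35)
river: ρ → (-35,48,3)
river: ρ → (3,48,-35)
river: ρ → (-35,22,16)
ρ-cycle length = 24 (tail of 0 descent steps not counted)

24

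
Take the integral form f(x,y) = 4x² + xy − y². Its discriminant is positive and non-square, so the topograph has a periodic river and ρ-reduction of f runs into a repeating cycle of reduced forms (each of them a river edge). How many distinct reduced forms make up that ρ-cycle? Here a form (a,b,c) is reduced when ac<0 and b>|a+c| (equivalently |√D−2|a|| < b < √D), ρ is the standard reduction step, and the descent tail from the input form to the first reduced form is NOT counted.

D = 17, ⌊√D⌋ = 4
descent: ρ → (-1,3,2)  [lands on river]
river: ρ → (2,1,-2)
river: ρ → (-2,3,1)
river: ρ → (1,3,-2)
river: ρ → (-2,1,2)
river: ρ → (2,3,-1)
ρ-cycle length = 6 (tail of 1 descent step not counted)

6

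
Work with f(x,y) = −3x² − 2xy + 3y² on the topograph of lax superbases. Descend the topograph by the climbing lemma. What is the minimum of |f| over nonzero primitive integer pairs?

descent: ρ → (3,2,-3)  [lands on river]
river: ρ → (-3,4,2)
river: ρ → (2,4,-3)
river: ρ → (-3,2,3)
river: ρ → (3,4,-2)
river: ρ → (-2,4,3)
closes: descent 1, river 6
min |a| on river = 2

2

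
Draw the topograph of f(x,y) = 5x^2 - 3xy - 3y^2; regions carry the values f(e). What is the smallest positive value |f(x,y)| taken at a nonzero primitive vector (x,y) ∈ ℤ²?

descent: ρ → (-3,3,5)  [lands on river]
river: ρ → (5,7,-1)
river: ρ → (-1,7,5)
river: ρ → (5,3,-3)
closes: descent 1, river 4
min |a| on river = 1

1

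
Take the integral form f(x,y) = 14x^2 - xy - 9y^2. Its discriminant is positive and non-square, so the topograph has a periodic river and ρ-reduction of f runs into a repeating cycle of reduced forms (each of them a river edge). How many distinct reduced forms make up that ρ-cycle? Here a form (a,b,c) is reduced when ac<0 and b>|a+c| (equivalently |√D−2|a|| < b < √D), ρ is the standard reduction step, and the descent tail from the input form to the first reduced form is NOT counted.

D = 505, ⌊√D⌋ = 22
descent: ρ → (-9,19,4)  [lands on river]
river: ρ → (4,21,-4)
river: ρ → (-4,19,9)
river: ρ → (9,17,-6)
river: ρ → (-6,19,6)
river: ρ → (6,17,-9)
ρ-cycle length = 6 (tail of 1 descent step not counted)

6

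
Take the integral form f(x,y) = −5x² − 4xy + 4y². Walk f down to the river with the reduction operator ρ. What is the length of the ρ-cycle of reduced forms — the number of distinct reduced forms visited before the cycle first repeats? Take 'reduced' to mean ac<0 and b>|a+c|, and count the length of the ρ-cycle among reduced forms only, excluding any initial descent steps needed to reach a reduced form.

D = 96, ⌊√D⌋ = 9
descent: ρ → (4,4,-5)  [lands on river]
river: ρ → (-5,6,3)
river: ρ → (3,6,-5)
river: ρ → (-5,4,4)
ρ-cycle length = 4 (tail of 1 descent step not counted)

4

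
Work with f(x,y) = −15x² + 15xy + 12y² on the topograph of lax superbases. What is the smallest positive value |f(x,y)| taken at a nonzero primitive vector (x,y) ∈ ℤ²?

river: ρ → (12,9,-18)
river: ρ → (-18,27,3)
river: ρ → (3,27,-18)
river: ρ → (-18,9,12)
river: ρ → (12,15,-15)
river: ρ → (-15,15,12)
closes: descent 0, river 6
min |a| on river = 3

3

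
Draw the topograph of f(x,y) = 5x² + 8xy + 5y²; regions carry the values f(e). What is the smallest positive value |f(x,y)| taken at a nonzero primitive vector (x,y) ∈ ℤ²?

translate: b→-2 (≡8 mod 10), so (5,8,5)→(5,-2,2)
flip: (5,-2,2)→(2,2,5)
reduced (well bottom): (2,2,5) with a≤c, −a<b≤a
well minimum = a = 2

2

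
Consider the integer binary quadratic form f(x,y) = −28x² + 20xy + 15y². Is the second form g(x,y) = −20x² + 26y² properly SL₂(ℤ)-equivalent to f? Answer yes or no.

D₁ = 2080, D₂ = 2080
river cycle of f (length 10): (15, 40, -8), (-8, 40, 15), (15, 20, -28), (-28, 36, 7), (7, 34, -33), (-33, 32, 8), (8, 32, -33), (-33, 34, 7), (7, 36, -28), (-28, 20, 15)
river cycle of g (length 6): (-20, 40, 6), (6, 44, -6), (-6, 40, 20), (20, 40, -6), (-6, 44, 6), (6, 40, -20)
cycles differ ⇒ inequivalent

no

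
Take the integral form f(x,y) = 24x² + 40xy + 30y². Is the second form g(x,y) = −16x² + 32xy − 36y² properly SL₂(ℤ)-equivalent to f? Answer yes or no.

D₁ = -1280, D₂ = -1280
f: translate: b→-8 (≡40 mod 48), so (24,40,30)→(24,-8,14)
f: flip: (24,-8,14)→(14,8,24)
f: reduced (well bottom): (14,8,24) with a≤c, −a<b≤a
g is negative-definite; reduce −g:
−g: translate: b→0 (≡-32 mod 32), so (16,-32,36)→(16,0,20)
−g: reduced (well bottom): (16,0,20) with a≤c, −a<b≤a
flip sign back: reduced form of g is (-16,0,-20)
reduced forms (14, 8, 24) vs (-16, 0, -20) ⇒ inequivalent

no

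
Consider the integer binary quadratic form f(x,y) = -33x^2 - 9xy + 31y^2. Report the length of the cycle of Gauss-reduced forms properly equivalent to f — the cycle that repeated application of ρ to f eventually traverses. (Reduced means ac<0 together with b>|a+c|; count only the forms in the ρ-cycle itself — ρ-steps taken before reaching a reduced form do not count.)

D = 4173, ⌊√D⌋ = 64
descent: ρ → (31,9,-33)  [lands on river]
river: ρ → (-33,57,7)
river: ρ → (7,55,-41)
river: ρ → (-41,27,21)
river: ρ → (21,57,-11)
river: ρ → (-11,53,31)
ρ-cycle length = 6 (tail of 1 descent step not counted)

6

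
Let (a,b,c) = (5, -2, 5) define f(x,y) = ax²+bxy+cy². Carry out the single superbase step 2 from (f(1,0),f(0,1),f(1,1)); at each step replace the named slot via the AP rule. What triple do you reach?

start (5,5,8) = (f(1,0),f(0,1),f(1,1))
replace slot 2: 2·(5+8) − 5 = 21 → (5,21,8)

5,21,8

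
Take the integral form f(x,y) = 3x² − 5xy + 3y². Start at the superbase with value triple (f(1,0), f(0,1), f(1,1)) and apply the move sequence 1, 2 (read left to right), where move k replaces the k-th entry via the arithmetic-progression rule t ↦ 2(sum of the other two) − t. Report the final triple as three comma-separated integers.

start (3,3,1) = (f(1,0),f(0,1),f(1,1))
replace slot 1: 2·(3+1) − 3 = 5 → (5,3,1)
replace slot 2: 2·(5+1) − 3 = 9 → (5,9,1)

5,9,1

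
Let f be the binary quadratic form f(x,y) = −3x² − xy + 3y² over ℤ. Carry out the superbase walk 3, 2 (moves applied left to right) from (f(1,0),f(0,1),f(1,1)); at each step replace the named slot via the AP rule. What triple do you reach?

start (-3,3,-1) = (f(1,0),f(0,1),f(1,1))
replace slot 3: 2·((-3)+3) − (-1) = 1 → (-3,3,1)
replace slot 2: 2·((-3)+1) − 3 = -7 → (-3,-7,1)

-3,-7,1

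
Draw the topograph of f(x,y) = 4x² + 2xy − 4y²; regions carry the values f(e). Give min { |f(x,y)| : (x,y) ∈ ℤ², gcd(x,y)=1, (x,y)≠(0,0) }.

river: ρ → (-4,6,2)
river: ρ → (2,6,-4)
river: ρ → (-4,2,4)
river: ρ → (4,6,-2)
river: ρ → (-2,6,4)
river: ρ → (4,2,-4)
closes: descent 0, river 6
min |a| on river = 2

2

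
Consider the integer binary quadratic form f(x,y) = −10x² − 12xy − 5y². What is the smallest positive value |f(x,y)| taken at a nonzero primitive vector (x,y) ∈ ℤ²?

translate: b→-8 (≡12 mod 20), so (10,12,5)→(10,-8,3)
flip: (10,-8,3)→(3,8,10)
translate: b→2 (≡8 mod 6), so (3,8,10)→(3,2,5)
reduced (well bottom): (3,2,5) with a≤c, −a<b≤a
well minimum |f| = |-3| = 3 (negative-definite)

3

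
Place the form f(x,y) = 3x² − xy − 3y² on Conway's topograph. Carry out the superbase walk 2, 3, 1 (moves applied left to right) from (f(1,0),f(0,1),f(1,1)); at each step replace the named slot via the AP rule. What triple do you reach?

start (3,-3,-1) = (f(1,0),f(0,1),f(1,1))
replace slot 2: 2·(3+(-1)) − (-3) = 7 → (3,7,-1)
replace slot 3: 2·(3+7) − (-1) = 21 → (3,7,21)
replace slot 1: 2·(7+21) − 3 = 53 → (53,7,21)

53,7,21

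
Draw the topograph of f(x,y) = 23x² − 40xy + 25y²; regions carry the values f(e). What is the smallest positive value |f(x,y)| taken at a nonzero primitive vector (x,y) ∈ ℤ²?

translate: b→6 (≡-40 mod 46), so (23,-40,25)→(23,6,8)
flip: (23,6,8)→(8,-6,23)
reduced (well bottom): (8,-6,23) with a≤c, −a<b≤a
well minimum = a = 8

8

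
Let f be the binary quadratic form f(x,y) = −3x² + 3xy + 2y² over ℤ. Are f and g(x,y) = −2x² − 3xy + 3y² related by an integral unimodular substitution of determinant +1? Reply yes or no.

D₁ = 33, D₂ = 33
river cycle of f (length 4): (2, 5, -1), (-1, 5, 2), (2, 3, -3), (-3, 3, 2)
river cycle of g (length 4): (3, 3, -2), (-2, 5, 1), (1, 5, -2), (-2, 3, 3)
cycles differ ⇒ inequivalent

no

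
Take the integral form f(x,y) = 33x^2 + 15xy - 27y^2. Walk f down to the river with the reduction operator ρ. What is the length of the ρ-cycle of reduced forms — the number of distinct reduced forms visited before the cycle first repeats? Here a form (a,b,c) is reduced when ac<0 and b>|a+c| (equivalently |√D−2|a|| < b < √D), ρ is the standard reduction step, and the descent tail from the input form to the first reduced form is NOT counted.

D = 3789, ⌊√D⌋ = 61
river: ρ → (-27,39,21)
river: ρ → (21,45,-21)
river: ρ → (-21,39,27)
river: ρ → (27,15,-33)
river: ρ → (-33,51,9)
river: ρ → (9,57,-15)
river: ρ → (-15,33,45)
river: ρ → (45,57,-3)
river: ρ → (-3,57,45)
river: ρ → (45,33,-15)
river: ρ → (-15,57,9)
river: ρ → (9,51,-33)
river: ρ → (-33,15,27)
river: ρ → (27,39,-21)
river: ρ → (-21,45,21)
river: ρ → (21,39,-27)
river: ρ → (-27,15,33)
river: ρ → (33,51,-9)
river: ρ → (-9,57,15)
river: ρ → (15,33,-45)
river: ρ → (-45,57,3)
river: ρ → (3,57,-45)
river: ρ → (-45,33,15)
river: ρ → (15,57,-9)
river: ρ → (-9,51,33)
river: ρ → (33,15,-27)
ρ-cycle length = 26 (tail of 0 descent steps not counted)

26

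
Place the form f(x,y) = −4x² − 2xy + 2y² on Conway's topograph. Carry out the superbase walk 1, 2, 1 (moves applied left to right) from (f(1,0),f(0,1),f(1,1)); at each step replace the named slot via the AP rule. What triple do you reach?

start (-4,2,-4) = (f(1,0),f(0,1),f(1,1))
replace slot 1: 2·(2+(-4)) − (-4) = 0 → (0,2,-4)
replace slot 2: 2·(0+(-4)) − 2 = -10 → (0,-10,-4)
replace slot 1: 2·((-10)+(-4)) − 0 = -28 → (-28,-10,-4)

-28,-10,-4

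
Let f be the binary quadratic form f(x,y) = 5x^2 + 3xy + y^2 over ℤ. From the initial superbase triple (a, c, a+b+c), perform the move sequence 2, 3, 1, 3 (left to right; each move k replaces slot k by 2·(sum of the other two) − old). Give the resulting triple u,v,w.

start (5,1,9) = (f(1,0),f(0,1),f(1,1))
replace slot 2: 2·(5+9) − 1 = 27 → (5,27,9)
replace slot 3: 2·(5+27) − 9 = 55 → (5,27,55)
replace slot 1: 2·(27+55) − 5 = 159 → (159,27,55)
replace slot 3: 2·(159+27) − 55 = 317 → (159,27,317)

159,27,317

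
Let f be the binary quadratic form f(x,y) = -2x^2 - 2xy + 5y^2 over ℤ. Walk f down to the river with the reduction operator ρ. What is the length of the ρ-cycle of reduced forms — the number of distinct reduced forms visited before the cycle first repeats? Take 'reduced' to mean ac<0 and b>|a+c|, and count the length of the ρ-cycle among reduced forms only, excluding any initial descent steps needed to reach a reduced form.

D = 44, ⌊√D⌋ = 6
descent: ρ → (5,2,-2)
descent: ρ → (-2,6,1)  [lands on river]
river: ρ → (1,6,-2)
ρ-cycle length = 2 (tail of 2 descent steps not counted)

2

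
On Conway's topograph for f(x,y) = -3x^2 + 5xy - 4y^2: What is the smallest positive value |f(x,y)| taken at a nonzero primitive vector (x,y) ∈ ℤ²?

translate: b→1 (≡-5 mod 6), so (3,-5,4)→(3,1,2)
flip: (3,1,2)→(2,-1,3)
reduced (well bottom): (2,-1,3) with a≤c, −a<b≤a
well minimum |f| = |-2| = 2 (negative-definite)

2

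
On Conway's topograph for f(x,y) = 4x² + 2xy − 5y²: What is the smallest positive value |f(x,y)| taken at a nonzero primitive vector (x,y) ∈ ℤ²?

river: ρ → (-5,8,1)
river: ρ → (1,8,-5)
river: ρ → (-5,2,4)
river: ρ → (4,6,-3)
river: ρ → (-3,6,4)
river: ρ → (4,2,-5)
closes: descent 0, river 6
min |a| on river = 1

1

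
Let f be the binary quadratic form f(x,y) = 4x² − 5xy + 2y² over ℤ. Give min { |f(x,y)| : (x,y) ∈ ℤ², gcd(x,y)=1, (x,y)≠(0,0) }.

translate: b→3 (≡-5 mod 8), so (4,-5,2)→(4,3,1)
flip: (4,3,1)→(1,-3,4)
translate: b→1 (≡-3 mod 2), so (1,-3,4)→(1,1,2)
reduced (well bottom): (1,1,2) with a≤c, −a<b≤a
well minimum = a = 1

1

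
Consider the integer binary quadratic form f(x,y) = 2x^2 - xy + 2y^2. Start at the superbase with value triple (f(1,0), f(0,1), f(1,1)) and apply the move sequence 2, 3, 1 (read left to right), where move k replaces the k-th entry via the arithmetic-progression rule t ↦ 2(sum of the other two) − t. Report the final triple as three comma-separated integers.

start (2,2,3) = (f(1,0),f(0,1),f(1,1))
replace slot 2: 2·(2+3) − 2 = 8 → (2,8,3)
replace slot 3: 2·(2+8) − 3 = 17 → (2,8,17)
replace slot 1: 2·(8+17) − 2 = 48 → (48,8,17)

48,8,17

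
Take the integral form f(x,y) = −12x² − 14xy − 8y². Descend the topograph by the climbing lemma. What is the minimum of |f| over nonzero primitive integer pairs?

translate: b→-10 (≡14 mod 24), so (12,14,8)→(12,-10,6)
flip: (12,-10,6)→(6,10,12)
translate: b→-2 (≡10 mod 12), so (6,10,12)→(6,-2,8)
reduced (well bottom): (6,-2,8) with a≤c, −a<b≤a
well minimum |f| = |-6| = 6 (negative-definite)

6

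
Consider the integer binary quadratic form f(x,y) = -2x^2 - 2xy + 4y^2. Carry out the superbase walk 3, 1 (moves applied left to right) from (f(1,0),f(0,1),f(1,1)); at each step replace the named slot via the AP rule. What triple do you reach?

start (-2,4,0) = (f(1,0),f(0,1),f(1,1))
replace slot 3: 2·((-2)+4) − 0 = 4 → (-2,4,4)
replace slot 1: 2·(4+4) − (-2) = 18 → (18,4,4)

18,4,4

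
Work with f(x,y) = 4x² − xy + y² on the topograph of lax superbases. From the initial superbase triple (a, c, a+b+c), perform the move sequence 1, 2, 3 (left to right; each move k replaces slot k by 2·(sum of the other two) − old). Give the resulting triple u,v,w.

start (4,1,4) = (f(1,0),f(0,1),f(1,1))
replace slot 1: 2·(1+4) − 4 = 6 → (6,1,4)
replace slot 2: 2·(6+4) − 1 = 19 → (6,19,4)
replace slot 3: 2·(6+19) − 4 = 46 → (6,19,46)

6,19,46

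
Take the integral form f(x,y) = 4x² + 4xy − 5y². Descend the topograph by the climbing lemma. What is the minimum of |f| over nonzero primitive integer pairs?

river: ρ → (-5,6,3)
river: ρ → (3,6,-5)
river: ρ → (-5,4,4)
river: ρ → (4,4,-5)
closes: descent 0, river 4
min |a| on river = 3

3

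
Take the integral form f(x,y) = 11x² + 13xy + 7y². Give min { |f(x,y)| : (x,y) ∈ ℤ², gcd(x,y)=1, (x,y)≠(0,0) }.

translate: b→-9 (≡13 mod 22), so (11,13,7)→(11,-9,5)
flip: (11,-9,5)→(5,9,11)
translate: b→-1 (≡9 mod 10), so (5,9,11)→(5,-1,7)
reduced (well bottom): (5,-1,7) with a≤c, −a<b≤a
well minimum = a = 5

5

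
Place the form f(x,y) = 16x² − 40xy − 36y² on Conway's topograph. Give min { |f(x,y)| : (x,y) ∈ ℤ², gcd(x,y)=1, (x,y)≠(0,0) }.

descent: ρ → (-36,40,16)  [lands on river]
river: ρ → (16,56,-12)
river: ρ → (-12,40,48)
river: ρ → (48,56,-4)
river: ρ → (-4,56,48)
river: ρ → (48,40,-12)
river: ρ → (-12,56,16)
river: ρ → (16,40,-36)
river: ρ → (-36,32,20)
river: ρ → (20,48,-20)
river: ρ → (-20,32,36)
river: ρ → (36,40,-16)
river: ρ → (-16,56,12)
river: ρ → (12,40,-48)
river: ρ → (-48,56,4)
river: ρ → (4,56,-48)
river: ρ → (-48,40,12)
river: ρ → (12,56,-16)
river: ρ → (-16,40,36)
river: ρ → (36,32,-20)
river: ρ → (-20,48,20)
river: ρ → (20,32,-36)
closes: descent 1, river 22
min |a| on river = 4

4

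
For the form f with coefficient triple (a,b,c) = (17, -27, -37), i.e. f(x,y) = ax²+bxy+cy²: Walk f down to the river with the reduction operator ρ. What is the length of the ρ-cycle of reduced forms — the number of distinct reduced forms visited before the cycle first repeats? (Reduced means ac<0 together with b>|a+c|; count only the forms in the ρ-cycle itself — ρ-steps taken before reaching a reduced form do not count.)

D = 3245, ⌊√D⌋ = 56
descent: ρ → (-37,27,17)  [lands on river]
river: ρ → (17,41,-23)
river: ρ → (-23,51,7)
river: ρ → (7,47,-37)
ρ-cycle length = 4 (tail of 1 descent step not counted)

4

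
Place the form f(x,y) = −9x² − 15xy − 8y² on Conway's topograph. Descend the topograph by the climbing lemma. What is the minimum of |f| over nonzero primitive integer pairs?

translate: b→-3 (≡15 mod 18), so (9,15,8)→(9,-3,2)
flip: (9,-3,2)→(2,3,9)
translate: b→-1 (≡3 mod 4), so (2,3,9)→(2,-1,8)
reduced (well bottom): (2,-1,8) with a≤c, −a<b≤a
well minimum |f| = |-2| = 2 (negative-definite)

2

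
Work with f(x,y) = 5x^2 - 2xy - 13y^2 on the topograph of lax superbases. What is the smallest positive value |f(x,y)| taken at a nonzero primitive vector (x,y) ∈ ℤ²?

descent: ρ → (-13,2,5)
descent: ρ → (5,8,-10)  [lands on river]
river: ρ → (-10,12,3)
river: ρ → (3,12,-10)
river: ρ → (-10,8,5)
river: ρ → (5,12,-6)
river: ρ → (-6,12,5)
closes: descent 2, river 6
min |a| on river = 3

3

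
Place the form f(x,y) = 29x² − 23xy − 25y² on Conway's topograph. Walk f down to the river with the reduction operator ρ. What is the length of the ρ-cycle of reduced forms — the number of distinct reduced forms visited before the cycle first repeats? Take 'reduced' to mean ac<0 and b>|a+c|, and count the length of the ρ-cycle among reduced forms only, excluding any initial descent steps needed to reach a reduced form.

D = 3429, ⌊√D⌋ = 58
descent: ρ → (-25,23,29)  [lands on river]
river: ρ → (29,35,-19)
river: ρ → (-19,41,23)
river: ρ → (23,51,-9)
river: ρ → (-9,57,5)
river: ρ → (5,53,-31)
river: ρ → (-31,9,27)
river: ρ → (27,45,-13)
river: ρ → (-13,33,45)
river: ρ → (45,57,-1)
river: ρ → (-1,57,45)
river: ρ → (45,33,-13)
river: ρ → (-13,45,27)
river: ρ → (27,9,-31)
river: ρ → (-31,53,5)
river: ρ → (5,57,-9)
river: ρ → (-9,51,23)
river: ρ → (23,41,-19)
river: ρ → (-19,35,29)
river: ρ → (29,23,-25)
river: ρ → (-25,27,27)
river: ρ → (27,27,-25)
ρ-cycle length = 22 (tail of 1 descent step not counted)

22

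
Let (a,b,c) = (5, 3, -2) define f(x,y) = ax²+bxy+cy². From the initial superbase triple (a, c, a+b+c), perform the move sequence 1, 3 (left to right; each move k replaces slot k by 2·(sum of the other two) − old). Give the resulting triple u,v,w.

start (5,-2,6) = (f(1,0),f(0,1),f(1,1))
replace slot 1: 2·((-2)+6) − 5 = 3 → (3,-2,6)
replace slot 3: 2·(3+(-2)) − 6 = -4 → (3,-2,-4)

3,-2,-4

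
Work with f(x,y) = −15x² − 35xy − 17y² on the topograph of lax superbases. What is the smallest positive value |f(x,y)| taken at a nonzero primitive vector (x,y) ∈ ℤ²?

descent: ρ → (-17,1,3)
descent: ρ → (3,11,-7)  [lands on river]
river: ρ → (-7,3,7)
river: ρ → (7,11,-3)
river: ρ → (-3,13,3)
closes: descent 2, river 4
min |a| on river = 3

3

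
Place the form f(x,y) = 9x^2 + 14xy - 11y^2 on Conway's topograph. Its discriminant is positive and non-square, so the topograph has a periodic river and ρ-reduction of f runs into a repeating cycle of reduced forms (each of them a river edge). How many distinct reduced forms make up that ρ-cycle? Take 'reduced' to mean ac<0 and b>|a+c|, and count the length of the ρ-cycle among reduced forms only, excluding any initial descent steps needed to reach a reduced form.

D = 592, ⌊√D⌋ = 24
river: ρ → (-11,8,12)
river: ρ → (12,16,-7)
river: ρ → (-7,12,16)
river: ρ → (16,20,-3)
river: ρ → (-3,22,9)
river: ρ → (9,14,-11)
ρ-cycle length = 6 (tail of 0 descent steps not counted)

6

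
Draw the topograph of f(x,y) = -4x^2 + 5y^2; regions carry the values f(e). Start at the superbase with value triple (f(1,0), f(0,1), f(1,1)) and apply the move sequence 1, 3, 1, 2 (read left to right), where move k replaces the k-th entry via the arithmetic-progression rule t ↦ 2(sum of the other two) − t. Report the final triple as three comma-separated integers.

start (-4,5,1) = (f(1,0),f(0,1),f(1,1))
replace slot 1: 2·(5+1) − (-4) = 16 → (16,5,1)
replace slot 3: 2·(16+5) − 1 = 41 → (16,5,41)
replace slot 1: 2·(5+41) − 16 = 76 → (76,5,41)
replace slot 2: 2·(76+41) − 5 = 229 → (76,229,41)

76,229,41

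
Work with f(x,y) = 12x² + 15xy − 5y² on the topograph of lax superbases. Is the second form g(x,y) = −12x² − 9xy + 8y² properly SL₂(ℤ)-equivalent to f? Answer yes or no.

D₁ = 465, D₂ = 465
river cycle of f (length 10): (-5, 15, 12), (12, 9, -8), (-8, 7, 13), (13, 19, -2), (-2, 21, 3), (3, 21, -2), (-2, 19, 13), (13, 7, -8), (-8, 9, 12), (12, 15, -5)
river cycle of g (length 10): (8, 9, -12), (-12, 15, 5), (5, 15, -12), (-12, 9, 8), (8, 7, -13), (-13, 19, 2), (2, 21, -3), (-3, 21, 2), (2, 19, -13), (-13, 7, 8)
cycles differ ⇒ inequivalent

no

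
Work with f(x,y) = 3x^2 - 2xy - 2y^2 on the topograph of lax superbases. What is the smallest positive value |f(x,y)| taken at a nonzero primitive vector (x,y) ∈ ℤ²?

descent: ρ → (-2,2,3)  [lands on river]
river: ρ → (3,4,-1)
river: ρ → (-1,4,3)
river: ρ → (3,2,-2)
closes: descent 1, river 4
min |a| on river = 1

1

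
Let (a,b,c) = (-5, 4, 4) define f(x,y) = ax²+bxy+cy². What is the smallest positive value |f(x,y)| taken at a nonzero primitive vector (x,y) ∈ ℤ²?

river: ρ → (4,4,-5)
river: ρ → (-5,6,3)
river: ρ → (3,6,-5)
river: ρ → (-5,4,4)
closes: descent 0, river 4
min |a| on river = 3

3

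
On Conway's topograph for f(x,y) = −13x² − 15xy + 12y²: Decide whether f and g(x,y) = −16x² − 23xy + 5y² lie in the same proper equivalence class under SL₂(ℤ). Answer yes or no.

D₁ = 849, D₂ = 849
river cycle of f (length 34): (12, 15, -13), (-13, 11, 14), (14, 17, -10), (-10, 23, 8), (8, 25, -7), (-7, 17, 20), (20, 23, -4), (-4, 25, 14), (14, 3, -15), (-15, 27, 2), … (24 more)
river cycle of g (length 34): (5, 23, -16), (-16, 9, 12), (12, 15, -13), (-13, 11, 14), (14, 17, -10), (-10, 23, 8), (8, 25, -7), (-7, 17, 20), (20, 23, -4), (-4, 25, 14), … (24 more)
cycles coincide ⇒ equivalent

yes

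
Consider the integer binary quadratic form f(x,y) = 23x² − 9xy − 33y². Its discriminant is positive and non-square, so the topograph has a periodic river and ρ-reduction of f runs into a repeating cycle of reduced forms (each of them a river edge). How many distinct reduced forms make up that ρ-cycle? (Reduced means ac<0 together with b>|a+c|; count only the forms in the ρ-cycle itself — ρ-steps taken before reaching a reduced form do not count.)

D = 3117, ⌊√D⌋ = 55
descent: ρ → (-33,9,23)
descent: ρ → (23,37,-19)  [lands on river]
river: ρ → (-19,39,21)
river: ρ → (21,45,-13)
river: ρ → (-13,33,39)
river: ρ → (39,45,-7)
river: ρ → (-7,53,11)
river: ρ → (11,35,-43)
river: ρ → (-43,51,3)
river: ρ → (3,51,-43)
river: ρ → (-43,35,11)
river: ρ → (11,53,-7)
river: ρ → (-7,45,39)
river: ρ → (39,33,-13)
river: ρ → (-13,45,21)
river: ρ → (21,39,-19)
river: ρ → (-19,37,23)
river: ρ → (23,55,-1)
river: ρ → (-1,55,23)
ρ-cycle length = 18 (tail of 2 descent steps not counted)

18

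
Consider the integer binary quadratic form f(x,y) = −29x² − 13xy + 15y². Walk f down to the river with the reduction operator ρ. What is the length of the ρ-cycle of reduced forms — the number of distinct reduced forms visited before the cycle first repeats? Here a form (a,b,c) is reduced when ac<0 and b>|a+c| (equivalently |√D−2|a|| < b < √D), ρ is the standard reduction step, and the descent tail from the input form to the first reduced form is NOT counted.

D = 1909, ⌊√D⌋ = 43
descent: ρ → (15,43,-1)  [lands on river]
river: ρ → (-1,43,15)
river: ρ → (15,17,-27)
river: ρ → (-27,37,5)
river: ρ → (5,43,-3)
river: ρ → (-3,41,19)
river: ρ → (19,35,-9)
river: ρ → (-9,37,15)
river: ρ → (15,23,-23)
river: ρ → (-23,23,15)
river: ρ → (15,37,-9)
river: ρ → (-9,35,19)
river: ρ → (19,41,-3)
river: ρ → (-3,43,5)
river: ρ → (5,37,-27)
river: ρ → (-27,17,15)
ρ-cycle length = 16 (tail of 1 descent step not counted)

16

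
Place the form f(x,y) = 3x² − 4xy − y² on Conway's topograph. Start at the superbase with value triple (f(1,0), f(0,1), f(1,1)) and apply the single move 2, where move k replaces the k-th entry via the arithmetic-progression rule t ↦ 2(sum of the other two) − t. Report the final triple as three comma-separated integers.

start (3,-1,-2) = (f(1,0),f(0,1),f(1,1))
replace slot 2: 2·(3+(-2)) − (-1) = 3 → (3,3,-2)

3,3,-2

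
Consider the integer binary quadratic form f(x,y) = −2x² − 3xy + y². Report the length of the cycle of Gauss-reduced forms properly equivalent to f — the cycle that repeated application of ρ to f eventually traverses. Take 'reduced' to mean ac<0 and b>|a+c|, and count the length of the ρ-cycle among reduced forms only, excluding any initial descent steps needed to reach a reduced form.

D = 17, ⌊√D⌋ = 4
descent: ρ → (1,3,-2)  [lands on river]
river: ρ → (-2,1,2)
river: ρ → (2,3,-1)
river: ρ → (-1,3,2)
river: ρ → (2,1,-2)
river: ρ → (-2,3,1)
ρ-cycle length = 6 (tail of 1 descent step not counted)

6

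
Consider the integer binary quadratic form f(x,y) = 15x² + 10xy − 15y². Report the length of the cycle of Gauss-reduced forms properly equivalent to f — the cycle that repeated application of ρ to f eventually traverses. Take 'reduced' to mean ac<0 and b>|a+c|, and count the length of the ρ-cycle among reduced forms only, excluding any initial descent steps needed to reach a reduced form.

D = 1000, ⌊√D⌋ = 31
river: ρ → (-15,20,10)
river: ρ → (10,20,-15)
river: ρ → (-15,10,15)
river: ρ → (15,20,-10)
river: ρ → (-10,20,15)
river: ρ → (15,10,-15)
ρ-cycle length = 6 (tail of 0 descent steps not counted)

6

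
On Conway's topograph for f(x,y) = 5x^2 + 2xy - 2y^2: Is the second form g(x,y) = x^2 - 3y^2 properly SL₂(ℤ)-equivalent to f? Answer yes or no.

D₁ = 44, D₂ = 12
discriminants differ ⇒ not SL₂(ℤ)-equivalent

no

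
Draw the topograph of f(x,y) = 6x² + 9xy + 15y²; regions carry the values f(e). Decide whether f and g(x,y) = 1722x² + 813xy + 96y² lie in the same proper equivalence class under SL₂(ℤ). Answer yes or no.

D₁ = -279, D₂ = -279
f: translate: b→-3 (≡9 mod 12), so (6,9,15)→(6,-3,12)
f: reduced (well bottom): (6,-3,12) with a≤c, −a<b≤a
g: flip: (1722,813,96)→(96,-813,1722)
g: translate: b→-45 (≡-813 mod 192), so (96,-813,1722)→(96,-45,6)
g: flip: (96,-45,6)→(6,45,96)
g: translate: b→-3 (≡45 mod 12), so (6,45,96)→(6,-3,12)
g: reduced (well bottom): (6,-3,12) with a≤c, −a<b≤a
reduced forms (6, -3, 12) vs (6, -3, 12) ⇒ equivalent

yes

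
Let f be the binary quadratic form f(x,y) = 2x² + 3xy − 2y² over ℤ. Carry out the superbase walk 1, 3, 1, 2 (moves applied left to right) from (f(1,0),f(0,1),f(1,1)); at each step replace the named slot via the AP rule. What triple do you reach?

start (2,-2,3) = (f(1,0),f(0,1),f(1,1))
replace slot 1: 2·((-2)+3) − 2 = 0 → (0,-2,3)
replace slot 3: 2·(0+(-2)) − 3 = -7 → (0,-2,-7)
replace slot 1: 2·((-2)+(-7)) − 0 = -18 → (-18,-2,-7)
replace slot 2: 2·((-18)+(-7)) − (-2) = -48 → (-18,-48,-7)

-18,-48,-7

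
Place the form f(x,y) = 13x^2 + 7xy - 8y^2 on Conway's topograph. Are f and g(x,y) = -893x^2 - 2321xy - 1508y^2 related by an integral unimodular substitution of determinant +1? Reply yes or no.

D₁ = 465, D₂ = 465
river cycle of f (length 10): (-8, 9, 12), (12, 15, -5), (-5, 15, 12), (12, 9, -8), (-8, 7, 13), (13, 19, -2), (-2, 21, 3), (3, 21, -2), (-2, 19, 13), (13, 7, -8)
river cycle of g (length 10): (-8, 9, 12), (12, 15, -5), (-5, 15, 12), (12, 9, -8), (-8, 7, 13), (13, 19, -2), (-2, 21, 3), (3, 21, -2), (-2, 19, 13), (13, 7, -8)
cycles coincide ⇒ equivalent

yes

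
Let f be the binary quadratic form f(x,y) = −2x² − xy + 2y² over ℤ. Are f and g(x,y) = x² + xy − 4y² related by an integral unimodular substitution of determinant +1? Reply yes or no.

D₁ = 17, D₂ = 17
river cycle of f (length 6): (2, 1, -2), (-2, 3, 1), (1, 3, -2), (-2, 1, 2), (2, 3, -1), (-1, 3, 2)
river cycle of g (length 6): (1, 3, -2), (-2, 1, 2), (2, 3, -1), (-1, 3, 2), (2, 1, -2), (-2, 3, 1)
cycles coincide ⇒ equivalent

yes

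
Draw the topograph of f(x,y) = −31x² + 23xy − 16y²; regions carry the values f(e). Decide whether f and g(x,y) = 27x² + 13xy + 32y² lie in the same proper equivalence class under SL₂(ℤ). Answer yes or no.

D₁ = -1455, D₂ = -3287
discriminants differ ⇒ not SL₂(ℤ)-equivalent

no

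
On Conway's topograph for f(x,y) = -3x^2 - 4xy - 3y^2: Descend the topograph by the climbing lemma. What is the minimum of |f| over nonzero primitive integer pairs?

translate: b→-2 (≡4 mod 6), so (3,4,3)→(3,-2,2)
flip: (3,-2,2)→(2,2,3)
reduced (well bottom): (2,2,3) with a≤c, −a<b≤a
well minimum |f| = |-2| = 2 (negative-definite)

2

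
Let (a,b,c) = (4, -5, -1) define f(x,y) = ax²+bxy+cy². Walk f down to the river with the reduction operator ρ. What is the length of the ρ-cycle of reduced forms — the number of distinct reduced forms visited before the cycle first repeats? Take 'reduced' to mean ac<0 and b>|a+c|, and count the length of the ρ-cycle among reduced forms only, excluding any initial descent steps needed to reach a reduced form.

D = 41, ⌊√D⌋ = 6
descent: ρ → (-1,5,4)  [lands on river]
river: ρ → (4,3,-2)
river: ρ → (-2,5,2)
river: ρ → (2,3,-4)
river: ρ → (-4,5,1)
river: ρ → (1,5,-4)
river: ρ → (-4,3,2)
river: ρ → (2,5,-2)
river: ρ → (-2,3,4)
river: ρ → (4,5,-1)
ρ-cycle length = 10 (tail of 1 descent step not counted)

10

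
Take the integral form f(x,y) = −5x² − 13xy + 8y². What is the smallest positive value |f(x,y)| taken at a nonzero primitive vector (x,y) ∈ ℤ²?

descent: ρ → (8,13,-5)  [lands on river]
river: ρ → (-5,17,2)
river: ρ → (2,15,-13)
river: ρ → (-13,11,4)
river: ρ → (4,13,-10)
river: ρ → (-10,7,7)
river: ρ → (7,7,-10)
river: ρ → (-10,13,4)
river: ρ → (4,11,-13)
river: ρ → (-13,15,2)
river: ρ → (2,17,-5)
river: ρ → (-5,13,8)
river: ρ → (8,3,-10)
river: ρ → (-10,17,1)
river: ρ → (1,17,-10)
river: ρ → (-10,3,8)
closes: descent 1, river 16
min |a| on river = 1

1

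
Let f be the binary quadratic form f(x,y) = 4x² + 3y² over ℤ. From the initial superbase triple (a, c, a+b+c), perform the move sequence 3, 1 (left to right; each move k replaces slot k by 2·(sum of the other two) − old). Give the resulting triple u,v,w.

start (4,3,7) = (f(1,0),f(0,1),f(1,1))
replace slot 3: 2·(4+3) − 7 = 7 → (4,3,7)
replace slot 1: 2·(3+7) − 4 = 16 → (16,3,7)

16,3,7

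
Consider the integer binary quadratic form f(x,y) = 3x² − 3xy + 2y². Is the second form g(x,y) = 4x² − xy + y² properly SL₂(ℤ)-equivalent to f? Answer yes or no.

D₁ = -15, D₂ = -15
f: translate: b→3 (≡-3 mod 6), so (3,-3,2)→(3,3,2)
f: flip: (3,3,2)→(2,-3,3)
f: translate: b→1 (≡-3 mod 4), so (2,-3,3)→(2,1,2)
f: reduced (well bottom): (2,1,2) with a≤c, −a<b≤a
g: flip: (4,-1,1)→(1,1,4)
g: reduced (well bottom): (1,1,4) with a≤c, −a<b≤a
reduced forms (2, 1, 2) vs (1, 1, 4) ⇒ inequivalent

no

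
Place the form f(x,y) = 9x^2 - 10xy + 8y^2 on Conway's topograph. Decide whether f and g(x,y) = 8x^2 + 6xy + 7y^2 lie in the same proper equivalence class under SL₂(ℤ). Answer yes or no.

D₁ = -188, D₂ = -188
f: translate: b→8 (≡-10 mod 18), so (9,-10,8)→(9,8,7)
f: flip: (9,8,7)→(7,-8,9)
f: translate: b→6 (≡-8 mod 14), so (7,-8,9)→(7,6,8)
f: reduced (well bottom): (7,6,8) with a≤c, −a<b≤a
g: flip: (8,6,7)→(7,-6,8)
g: reduced (well bottom): (7,-6,8) with a≤c, −a<b≤a
reduced forms (7, 6, 8) vs (7, -6, 8) ⇒ inequivalent

no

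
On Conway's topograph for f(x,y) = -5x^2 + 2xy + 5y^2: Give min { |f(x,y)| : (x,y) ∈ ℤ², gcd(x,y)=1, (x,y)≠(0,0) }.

river: ρ → (5,8,-2)
river: ρ → (-2,8,5)
river: ρ → (5,2,-5)
river: ρ → (-5,8,2)
river: ρ → (2,8,-5)
river: ρ → (-5,2,5)
closes: descent 0, river 6
min |a| on river = 2

2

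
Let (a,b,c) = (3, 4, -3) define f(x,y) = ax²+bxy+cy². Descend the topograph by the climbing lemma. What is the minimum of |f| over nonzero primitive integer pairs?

river: ρ → (-3,2,4)
river: ρ → (4,6,-1)
river: ρ → (-1,6,4)
river: ρ → (4,2,-3)
river: ρ → (-3,4,3)
river: ρ → (3,2,-4)
river: ρ → (-4,6,1)
river: ρ → (1,6,-4)
river: ρ → (-4,2,3)
river: ρ → (3,4,-3)
closes: descent 0, river 10
min |a| on river = 1

1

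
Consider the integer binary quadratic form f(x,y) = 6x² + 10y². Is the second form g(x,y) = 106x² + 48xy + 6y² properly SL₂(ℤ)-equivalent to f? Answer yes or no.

D₁ = -240, D₂ = -240
f: reduced (well bottom): (6,0,10) with a≤c, −a<b≤a
g: flip: (106,48,6)→(6,-48,106)
g: translate: b→0 (≡-48 mod 12), so (6,-48,106)→(6,0,10)
g: reduced (well bottom): (6,0,10) with a≤c, −a<b≤a
reduced forms (6, 0, 10) vs (6, 0, 10) ⇒ equivalent

yes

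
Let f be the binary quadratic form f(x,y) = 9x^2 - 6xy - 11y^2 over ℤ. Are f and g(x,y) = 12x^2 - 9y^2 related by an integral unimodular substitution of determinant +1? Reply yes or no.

D₁ = 432, D₂ = 432
river cycle of f (length 8): (-11, 6, 9), (9, 12, -8), (-8, 20, 1), (1, 20, -8), (-8, 12, 9), (9, 6, -11), (-11, 16, 4), (4, 16, -11)
river cycle of g (length 2): (-9, 18, 3), (3, 18, -9)
cycles differ ⇒ inequivalent

no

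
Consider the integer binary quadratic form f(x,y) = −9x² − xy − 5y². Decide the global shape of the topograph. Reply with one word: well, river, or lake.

D = b²−4ac = (-1)² − 4·(-9)·(-5) = -179
D < 0 ⇒ definite ⇒ every region one sign ⇒ single well

well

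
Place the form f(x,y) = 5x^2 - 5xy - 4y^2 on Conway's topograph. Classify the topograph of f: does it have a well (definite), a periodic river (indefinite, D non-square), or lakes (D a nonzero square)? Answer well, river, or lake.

D = b²−4ac = (-5)² − 4·5·(-4) = 105
D > 0 non-square ⇒ indefinite ⇒ periodic river

river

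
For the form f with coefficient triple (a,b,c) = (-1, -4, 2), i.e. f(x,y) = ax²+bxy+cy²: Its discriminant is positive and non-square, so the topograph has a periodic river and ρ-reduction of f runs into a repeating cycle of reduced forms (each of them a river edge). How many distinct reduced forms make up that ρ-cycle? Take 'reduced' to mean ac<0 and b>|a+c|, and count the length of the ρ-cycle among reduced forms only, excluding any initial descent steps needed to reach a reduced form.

D = 24, ⌊√D⌋ = 4
descent: ρ → (2,4,-1)  [lands on river]
river: ρ → (-1,4,2)
ρ-cycle length = 2 (tail of 1 descent step not counted)

2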